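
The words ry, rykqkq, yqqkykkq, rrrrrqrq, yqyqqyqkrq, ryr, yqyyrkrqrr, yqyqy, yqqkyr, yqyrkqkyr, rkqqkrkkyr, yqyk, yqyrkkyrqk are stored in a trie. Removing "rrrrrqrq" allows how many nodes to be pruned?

7

Walk "rrrrrqrq" from the leaf back toward the root, removing each node that no remaining word uses.
The suffix "rrrrqrq" (7 nodes) is used only by "rrrrrqrq"; the node for "r" still has the child "y", so pruning stops there.
Nodes removed: 7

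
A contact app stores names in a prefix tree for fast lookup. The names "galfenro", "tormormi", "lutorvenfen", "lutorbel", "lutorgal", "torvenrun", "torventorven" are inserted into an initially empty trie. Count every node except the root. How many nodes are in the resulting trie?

45

Trace insertions, counting only characters that open a new branch:
  "galfenro" → 8 new (g, a, l, f, e, n, r, o)
  "tormormi" → 8 new (t, o, r, m, o, r, m, i)
  "lutorvenfen" → 11 new (l, u, t, o, r, v, e, n, f, e, n)
  "lutorbel" → prefix "lutor" already present; 3 new (b, e, l)
  "lutorgal" → prefix "lutor" already present; 3 new (g, a, l)
  "torvenrun" → prefix "tor" already present; 6 new (v, e, n, r, u, n)
  "torventorven" → prefix "torven" already present; 6 new (t, o, r, v, e, n)
Total nodes = 8 + 8 + 11 + 3 + 3 + 6 + 6 = 45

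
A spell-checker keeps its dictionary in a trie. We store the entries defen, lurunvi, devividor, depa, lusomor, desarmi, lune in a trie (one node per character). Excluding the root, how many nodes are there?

33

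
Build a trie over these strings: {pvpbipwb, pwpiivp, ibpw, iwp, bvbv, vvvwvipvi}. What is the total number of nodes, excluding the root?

33

Count nodes per top-level branch (shared prefixes stored once):
  'b'-branch (bvbv): 4 nodes
  'i'-branch (ibpw, iwp): 6 nodes
  'p'-branch (pvpbipwb, pwpiivp): 14 nodes
  'v'-branch (vvvwvipvi): 9 nodes
Sum: 33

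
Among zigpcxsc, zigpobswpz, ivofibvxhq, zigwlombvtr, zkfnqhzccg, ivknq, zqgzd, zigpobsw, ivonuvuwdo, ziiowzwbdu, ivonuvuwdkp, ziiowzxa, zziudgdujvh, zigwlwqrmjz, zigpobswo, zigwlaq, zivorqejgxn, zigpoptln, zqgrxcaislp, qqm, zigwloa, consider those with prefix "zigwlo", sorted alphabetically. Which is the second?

zigwlombvtr

DFS of the "zigwlo" subtree visits, in order: "zigwloa", "zigwlombvtr"
The 2nd is zigwlombvtr.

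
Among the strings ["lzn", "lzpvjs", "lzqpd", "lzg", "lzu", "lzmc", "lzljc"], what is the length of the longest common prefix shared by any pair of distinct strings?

Look for the deepest trie node that still has at least two words in its subtree.
"lzg" and "lzljc" agree on "lz" (2 characters) before diverging; nothing deeper is shared.
Longest shared-prefix length: 2

2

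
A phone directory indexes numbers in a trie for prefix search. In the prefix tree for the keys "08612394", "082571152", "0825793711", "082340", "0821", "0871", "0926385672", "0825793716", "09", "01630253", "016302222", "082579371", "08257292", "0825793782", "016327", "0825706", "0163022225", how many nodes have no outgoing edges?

Leaves are exactly the stored words that no other stored word extends.
Those words: "0163022225", "01630253", "016327", "0821", "082340", "0825706", "082571152", "08257292", "0825793711", "0825793716", "0825793782", "08612394", "0871", "0926385672"
Leaf count: 14

14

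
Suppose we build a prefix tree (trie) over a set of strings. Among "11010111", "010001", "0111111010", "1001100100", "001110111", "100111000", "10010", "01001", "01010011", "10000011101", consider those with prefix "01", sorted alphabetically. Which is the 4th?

DFS of the "01" subtree visits, in order: "010001", "01001", "01010011", "0111111010"
Position 4: 0111111010

0111111010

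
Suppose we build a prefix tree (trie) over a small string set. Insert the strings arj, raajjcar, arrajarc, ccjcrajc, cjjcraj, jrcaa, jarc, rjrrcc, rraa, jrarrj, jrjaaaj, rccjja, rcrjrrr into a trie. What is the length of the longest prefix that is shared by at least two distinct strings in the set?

Look for the deepest trie node that still has at least two words in its subtree.
"arj" and "arrajarc" agree on "ar" (2 characters) before diverging; nothing deeper is shared.
Longest shared-prefix length: 2

2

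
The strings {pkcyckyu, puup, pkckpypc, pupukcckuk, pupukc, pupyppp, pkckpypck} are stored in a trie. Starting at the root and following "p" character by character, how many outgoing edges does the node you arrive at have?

2

The children of the "p" node are the distinct next characters among strings starting with "p".
Characters that immediately follow "p" among the stored strings: {k, u}.
That node has 2 child edges.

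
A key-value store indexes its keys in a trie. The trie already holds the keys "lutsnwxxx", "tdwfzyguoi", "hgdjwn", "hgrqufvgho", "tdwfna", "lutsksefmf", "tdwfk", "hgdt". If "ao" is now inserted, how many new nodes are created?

"ao" shares no prefix with any stored word, so all 2 characters open new nodes.
2 − 0 = 2 new nodes.

2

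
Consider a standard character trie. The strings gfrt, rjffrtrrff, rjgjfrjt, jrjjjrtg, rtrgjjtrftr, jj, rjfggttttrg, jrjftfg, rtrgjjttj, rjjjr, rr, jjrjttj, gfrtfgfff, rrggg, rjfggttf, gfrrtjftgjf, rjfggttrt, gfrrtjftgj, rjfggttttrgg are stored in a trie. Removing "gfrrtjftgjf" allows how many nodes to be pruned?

1

A node on "gfrrtjftgjf"'s path can go only if nothing else ends at it or branches off below it.
The suffix "f" (1 node) is used only by "gfrrtjftgjf"; "gfrrtjftgj" is itself a stored word, so pruning stops there.
Nodes removed: 1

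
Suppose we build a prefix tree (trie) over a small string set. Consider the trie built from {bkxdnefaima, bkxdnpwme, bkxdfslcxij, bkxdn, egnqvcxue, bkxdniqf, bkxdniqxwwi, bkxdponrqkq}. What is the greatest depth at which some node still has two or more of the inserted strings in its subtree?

7

Equivalently: take the maximum, over all pairs, of their longest common prefix length.
e.g. "bkxdniqf" and "bkxdniqxwwi" share the prefix "bkxdniq" of length 7; no pair shares a longer one.
Longest shared-prefix length: 7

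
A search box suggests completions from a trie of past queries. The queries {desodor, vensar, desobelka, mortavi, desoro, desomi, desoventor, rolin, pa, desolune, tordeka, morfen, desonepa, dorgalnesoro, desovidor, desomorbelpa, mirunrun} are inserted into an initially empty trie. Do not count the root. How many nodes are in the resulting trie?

89

Insert word by word; a character creates a node only if that edge doesn't already exist:
  "desodor" → 7 new (d, e, s, o, d, o, r)
  "vensar" → 6 new (v, e, n, s, a, r)
  "desobelka" → prefix "deso" already present; 5 new (b, e, l, k, a)
  "mortavi" → 7 new (m, o, r, t, a, v, i)
  "desoro" → prefix "deso" already present; 2 new (r, o)
  "desomi" → prefix "deso" already present; 2 new (m, i)
  "desoventor" → prefix "deso" already present; 6 new (v, e, n, t, o, r)
  "rolin" → 5 new (r, o, l, i, n)
  "pa" → 2 new (p, a)
  "desolune" → prefix "deso" already present; 4 new (l, u, n, e)
  "tordeka" → 7 new (t, o, r, d, e, k, a)
  "morfen" → prefix "mor" already present; 3 new (f, e, n)
  "desonepa" → prefix "deso" already present; 4 new (n, e, p, a)
  "dorgalnesoro" → prefix "d" already present; 11 new (o, r, g, a, l, n, e, s, o, r, o)
  "desovidor" → prefix "desov" already present; 4 new (i, d, o, r)
  "desomorbelpa" → prefix "desom" already present; 7 new (o, r, b, e, l, p, a)
  "mirunrun" → prefix "m" already present; 7 new (i, r, u, n, r, u, n)
Total nodes = 7 + 6 + 5 + 7 + 2 + 2 + 6 + 5 + 2 + 4 + 7 + 3 + 4 + 11 + 4 + 7 + 7 = 89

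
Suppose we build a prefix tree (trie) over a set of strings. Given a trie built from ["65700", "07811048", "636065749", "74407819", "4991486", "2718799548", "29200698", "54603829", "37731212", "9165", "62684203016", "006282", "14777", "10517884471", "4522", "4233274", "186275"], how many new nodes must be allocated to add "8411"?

Nothing in the trie begins with "8"; the whole of "8411" is new.
4 − 0 = 4 new nodes.

4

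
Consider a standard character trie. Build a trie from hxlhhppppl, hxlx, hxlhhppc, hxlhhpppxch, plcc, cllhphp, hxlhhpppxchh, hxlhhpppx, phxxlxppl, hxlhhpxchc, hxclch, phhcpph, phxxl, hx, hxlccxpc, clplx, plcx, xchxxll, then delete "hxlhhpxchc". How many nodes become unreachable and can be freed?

4

A node on "hxlhhpxchc"'s path can go only if nothing else ends at it or branches off below it.
The suffix "xchc" (4 nodes) is used only by "hxlhhpxchc"; the node for "hxlhhp" still has the child "p", so pruning stops there.
Nodes removed: 4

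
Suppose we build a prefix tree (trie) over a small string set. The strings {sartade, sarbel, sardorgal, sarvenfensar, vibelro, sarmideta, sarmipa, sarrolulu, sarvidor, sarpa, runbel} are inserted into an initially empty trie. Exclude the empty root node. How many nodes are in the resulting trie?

Count nodes per top-level branch (shared prefixes stored once):
  'r'-branch (runbel): 6 nodes
  's'-branch (sarbel, sardorgal, sarmideta, sarmipa, sarpa, sarrolulu, sartade, sarvenfensar, sarvidor): 45 nodes
  'v'-branch (vibelro): 7 nodes
Sum: 58

58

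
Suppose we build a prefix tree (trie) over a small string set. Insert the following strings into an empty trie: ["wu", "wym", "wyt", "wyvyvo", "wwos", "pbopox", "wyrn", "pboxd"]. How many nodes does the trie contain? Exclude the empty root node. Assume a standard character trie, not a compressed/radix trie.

22

Count nodes per top-level branch (shared prefixes stored once):
  'p'-branch (pbopox, pboxd): 8 nodes
  'w'-branch (wu, wwos, wym, wyrn, wyt, wyvyvo): 14 nodes
Sum: 22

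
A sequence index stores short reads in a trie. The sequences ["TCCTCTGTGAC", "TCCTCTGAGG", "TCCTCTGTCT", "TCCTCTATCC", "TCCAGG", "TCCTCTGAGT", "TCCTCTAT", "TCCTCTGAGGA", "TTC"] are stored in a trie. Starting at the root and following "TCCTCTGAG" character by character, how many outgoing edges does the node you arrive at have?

2

The children of the "TCCTCTGAG" node are the distinct next characters among strings starting with "TCCTCTGAG".
Characters that immediately follow "TCCTCTGAG" among the stored strings: {G, T}.
That node has 2 child edges.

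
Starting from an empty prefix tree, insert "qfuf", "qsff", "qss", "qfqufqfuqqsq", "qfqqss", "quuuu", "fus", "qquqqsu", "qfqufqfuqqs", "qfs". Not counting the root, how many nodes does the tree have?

For each word, the new-node count is its length minus the longest prefix already in the trie:
  "qfuf" → 4 new (q, f, u, f)
  "qsff" → prefix "q" already present; 3 new (s, f, f)
  "qss" → prefix "qs" already present; 1 new (s)
  "qfqufqfuqqsq" → prefix "qf" already present; 10 new (q, u, f, q, f, u, q, q, s, q)
  "qfqqss" → prefix "qfq" already present; 3 new (q, s, s)
  "quuuu" → prefix "q" already present; 4 new (u, u, u, u)
  "fus" → 3 new (f, u, s)
  "qquqqsu" → prefix "q" already present; 6 new (q, u, q, q, s, u)
  "qfqufqfuqqs" → prefix "qfqufqfuqqs" already present; 0 new (none)
  "qfs" → prefix "qf" already present; 1 new (s)
Total nodes = 4 + 3 + 1 + 10 + 3 + 4 + 3 + 6 + 0 + 1 = 35

35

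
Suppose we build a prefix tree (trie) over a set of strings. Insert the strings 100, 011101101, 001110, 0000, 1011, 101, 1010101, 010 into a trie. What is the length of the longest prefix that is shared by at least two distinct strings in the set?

Equivalently: take the maximum, over all pairs, of their longest common prefix length.
"101" and "1010101" agree on "101" (3 characters) before diverging; nothing deeper is shared.
Longest shared-prefix length: 3

3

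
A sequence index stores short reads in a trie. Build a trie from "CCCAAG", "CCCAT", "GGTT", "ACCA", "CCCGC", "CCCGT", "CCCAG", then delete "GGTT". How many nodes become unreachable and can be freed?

4

Walk "GGTT" from the leaf back toward the root, removing each node that no remaining word uses.
No other word shares any prefix with "GGTT", so all 4 of its nodes go.
Nodes removed: 4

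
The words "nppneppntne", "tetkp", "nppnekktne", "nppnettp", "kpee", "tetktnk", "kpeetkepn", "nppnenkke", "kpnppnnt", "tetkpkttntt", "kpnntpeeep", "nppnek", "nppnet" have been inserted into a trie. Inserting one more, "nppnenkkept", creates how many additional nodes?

"nppnenkke" is already a path in the trie; the remaining "pt" must be added.
New nodes needed: |"nppnenkkept"| − 9 = 11 − 9 = 2.

2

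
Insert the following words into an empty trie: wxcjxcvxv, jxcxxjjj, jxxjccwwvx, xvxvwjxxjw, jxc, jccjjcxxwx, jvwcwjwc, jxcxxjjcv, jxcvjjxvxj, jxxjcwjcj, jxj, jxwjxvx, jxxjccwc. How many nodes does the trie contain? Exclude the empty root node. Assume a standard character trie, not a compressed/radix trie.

71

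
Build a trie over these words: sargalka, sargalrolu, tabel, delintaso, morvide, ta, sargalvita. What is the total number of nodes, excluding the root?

37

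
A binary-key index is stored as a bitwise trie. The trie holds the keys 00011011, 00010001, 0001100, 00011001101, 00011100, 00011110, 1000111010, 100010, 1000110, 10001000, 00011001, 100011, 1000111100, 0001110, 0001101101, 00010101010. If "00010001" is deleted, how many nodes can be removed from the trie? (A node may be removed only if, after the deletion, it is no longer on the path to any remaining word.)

3

After clearing the end-marker at "00010001", prune upward until reaching a node still needed by another word.
The suffix "001" (3 nodes) is used only by "00010001"; the node for "00010" still has the child "1", so pruning stops there.
Nodes removed: 3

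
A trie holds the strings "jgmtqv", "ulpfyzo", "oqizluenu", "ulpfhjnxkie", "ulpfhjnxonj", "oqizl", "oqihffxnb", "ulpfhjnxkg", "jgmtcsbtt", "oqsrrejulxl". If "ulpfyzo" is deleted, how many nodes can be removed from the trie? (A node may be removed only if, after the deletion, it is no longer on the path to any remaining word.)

3

After clearing the end-marker at "ulpfyzo", prune upward until reaching a node still needed by another word.
The suffix "yzo" (3 nodes) is used only by "ulpfyzo"; the node for "ulpf" still has the child "h", so pruning stops there.
Nodes removed: 3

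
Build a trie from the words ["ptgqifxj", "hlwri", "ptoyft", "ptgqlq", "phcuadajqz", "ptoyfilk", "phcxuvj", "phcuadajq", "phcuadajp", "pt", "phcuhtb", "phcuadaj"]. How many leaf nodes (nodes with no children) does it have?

9

Leaves are exactly the stored words that no other stored word extends.
Those words: "hlwri", "phcuadajp", "phcuadajqz", "phcuhtb", "phcxuvj", "ptgqifxj", "ptgqlq", "ptoyfilk", "ptoyft"
Leaf count: 9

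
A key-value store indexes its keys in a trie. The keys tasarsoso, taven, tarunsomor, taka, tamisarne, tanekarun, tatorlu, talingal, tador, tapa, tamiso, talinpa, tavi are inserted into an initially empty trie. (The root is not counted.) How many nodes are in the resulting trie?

For each word, the new-node count is its length minus the longest prefix already in the trie:
  "tasarsoso" → 9 new (t, a, s, a, r, s, o, s, o)
  "taven" → prefix "ta" already present; 3 new (v, e, n)
  "tarunsomor" → prefix "ta" already present; 8 new (r, u, n, s, o, m, o, r)
  "taka" → prefix "ta" already present; 2 new (k, a)
  "tamisarne" → prefix "ta" already present; 7 new (m, i, s, a, r, n, e)
  "tanekarun" → prefix "ta" already present; 7 new (n, e, k, a, r, u, n)
  "tatorlu" → prefix "ta" already present; 5 new (t, o, r, l, u)
  "talingal" → prefix "ta" already present; 6 new (l, i, n, g, a, l)
  "tador" → prefix "ta" already present; 3 new (d, o, r)
  "tapa" → prefix "ta" already present; 2 new (p, a)
  "tamiso" → prefix "tamis" already present; 1 new (o)
  "talinpa" → prefix "talin" already present; 2 new (p, a)
  "tavi" → prefix "tav" already present; 1 new (i)
Total nodes = 9 + 3 + 8 + 2 + 7 + 7 + 5 + 6 + 3 + 2 + 1 + 2 + 1 = 56

56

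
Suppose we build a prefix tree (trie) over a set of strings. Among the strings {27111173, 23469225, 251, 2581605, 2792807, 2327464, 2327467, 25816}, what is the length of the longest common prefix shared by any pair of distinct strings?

6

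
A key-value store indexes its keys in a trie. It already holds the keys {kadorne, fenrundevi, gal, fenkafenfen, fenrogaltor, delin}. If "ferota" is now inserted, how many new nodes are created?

4

"fe" is already a path in the trie; the remaining "rota" must be added.
Each of the 4 remaining characters creates one node.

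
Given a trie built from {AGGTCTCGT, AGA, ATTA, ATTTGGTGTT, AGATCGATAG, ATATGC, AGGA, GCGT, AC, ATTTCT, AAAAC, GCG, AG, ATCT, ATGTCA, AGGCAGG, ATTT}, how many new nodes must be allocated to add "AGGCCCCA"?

Walking "AGGCCCCA" from the root, the first 4 characters ("AGGC") follow existing edges; "C" is the first miss.
So 8 − 4 = 4 new nodes.

4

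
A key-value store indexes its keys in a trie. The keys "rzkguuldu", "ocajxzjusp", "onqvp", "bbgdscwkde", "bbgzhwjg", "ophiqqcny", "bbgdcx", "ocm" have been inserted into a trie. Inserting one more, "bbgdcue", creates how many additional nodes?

2

The longest prefix of "bbgdcue" already in the trie is "bbgdc" (length 5).
New nodes needed: |"bbgdcue"| − 5 = 7 − 5 = 2.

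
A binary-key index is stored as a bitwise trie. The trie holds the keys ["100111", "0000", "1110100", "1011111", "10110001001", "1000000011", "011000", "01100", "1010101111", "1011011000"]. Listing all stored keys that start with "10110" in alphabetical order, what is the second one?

1011011000

Filter for "10110…" and sort: "10110001001", "1011011000"
The 2nd is 1011011000.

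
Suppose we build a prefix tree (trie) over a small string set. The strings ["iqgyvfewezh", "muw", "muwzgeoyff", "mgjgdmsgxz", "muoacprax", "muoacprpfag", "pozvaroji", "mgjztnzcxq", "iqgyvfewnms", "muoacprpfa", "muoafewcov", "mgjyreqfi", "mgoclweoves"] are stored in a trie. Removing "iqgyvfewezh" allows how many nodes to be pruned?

After clearing the end-marker at "iqgyvfewezh", prune upward until reaching a node still needed by another word.
The suffix "ezh" (3 nodes) is used only by "iqgyvfewezh"; the node for "iqgyvfew" still has the child "n", so pruning stops there.
Nodes removed: 3

3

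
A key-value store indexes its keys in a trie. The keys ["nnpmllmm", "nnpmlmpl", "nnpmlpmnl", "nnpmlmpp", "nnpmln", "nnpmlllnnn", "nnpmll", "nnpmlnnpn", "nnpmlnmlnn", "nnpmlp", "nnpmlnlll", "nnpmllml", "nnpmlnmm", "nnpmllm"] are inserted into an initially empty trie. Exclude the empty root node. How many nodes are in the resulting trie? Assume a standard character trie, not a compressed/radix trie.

Count nodes per top-level branch (shared prefixes stored once):
  'n'-branch (nnpmll, nnpmlllnnn, nnpmllm, nnpmllml, nnpmllmm, nnpmlmpl, nnpmlmpp, nnpmln, nnpmlnlll, nnpmlnmlnn, nnpmlnmm, nnpmlnnpn, nnpmlp, nnpmlpmnl): 33 nodes
Sum: 33

33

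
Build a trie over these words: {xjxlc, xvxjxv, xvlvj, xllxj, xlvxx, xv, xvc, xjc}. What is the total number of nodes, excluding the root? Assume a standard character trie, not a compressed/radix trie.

For each word, the new-node count is its length minus the longest prefix already in the trie:
  "xjxlc" → 5 new (x, j, x, l, c)
  "xvxjxv" → prefix "x" already present; 5 new (v, x, j, x, v)
  "xvlvj" → prefix "xv" already present; 3 new (l, v, j)
  "xllxj" → prefix "x" already present; 4 new (l, l, x, j)
  "xlvxx" → prefix "xl" already present; 3 new (v, x, x)
  "xv" → prefix "xv" already present; 0 new (none)
  "xvc" → prefix "xv" already present; 1 new (c)
  "xjc" → prefix "xj" already present; 1 new (c)
Total nodes = 5 + 5 + 3 + 4 + 3 + 0 + 1 + 1 = 22

22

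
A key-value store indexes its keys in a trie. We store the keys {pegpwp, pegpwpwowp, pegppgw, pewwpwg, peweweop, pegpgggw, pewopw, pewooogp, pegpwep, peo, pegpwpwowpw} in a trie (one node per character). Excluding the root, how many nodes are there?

38

Count nodes per top-level branch (shared prefixes stored once):
  'p'-branch (pegpgggw, pegppgw, pegpwep, pegpwp, pegpwpwowp, pegpwpwowpw, peo, peweweop, pewooogp, pewopw, pewwpwg): 38 nodes
Sum: 38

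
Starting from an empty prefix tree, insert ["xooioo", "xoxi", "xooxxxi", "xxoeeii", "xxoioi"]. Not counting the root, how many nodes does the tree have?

Insert word by word; a character creates a node only if that edge doesn't already exist:
  "xooioo" → 6 new (x, o, o, i, o, o)
  "xoxi" → prefix "xo" already present; 2 new (x, i)
  "xooxxxi" → prefix "xoo" already present; 4 new (x, x, x, i)
  "xxoeeii" → prefix "x" already present; 6 new (x, o, e, e, i, i)
  "xxoioi" → prefix "xxo" already present; 3 new (i, o, i)
Total nodes = 6 + 2 + 4 + 6 + 3 = 21

21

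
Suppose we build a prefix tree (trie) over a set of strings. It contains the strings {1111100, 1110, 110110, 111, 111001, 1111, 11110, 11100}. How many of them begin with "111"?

Traverse to the node for "111", then collect every word in that subtree.
Matches: "111", "1110", "11100", "111001", "1111", "11110", "1111100"
Count: 7

7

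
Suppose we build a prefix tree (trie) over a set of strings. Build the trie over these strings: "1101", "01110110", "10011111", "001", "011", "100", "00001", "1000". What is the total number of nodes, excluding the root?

Count nodes per top-level branch (shared prefixes stored once):
  '0'-branch (00001, 001, 011, 01110110): 13 nodes
  '1'-branch (100, 1000, 10011111, 1101): 12 nodes
Sum: 25

25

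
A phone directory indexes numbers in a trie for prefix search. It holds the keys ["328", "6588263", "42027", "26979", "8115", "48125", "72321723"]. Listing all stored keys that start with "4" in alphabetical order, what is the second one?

Filter for "4…" and sort: "42027", "48125"
The 2nd is 48125.

48125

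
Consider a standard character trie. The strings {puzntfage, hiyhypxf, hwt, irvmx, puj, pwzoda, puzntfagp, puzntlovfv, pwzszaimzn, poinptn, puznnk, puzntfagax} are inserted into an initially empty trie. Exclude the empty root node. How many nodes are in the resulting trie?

53

Insert word by word; a character creates a node only if that edge doesn't already exist:
  "puzntfage" → 9 new (p, u, z, n, t, f, a, g, e)
  "hiyhypxf" → 8 new (h, i, y, h, y, p, x, f)
  "hwt" → prefix "h" already present; 2 new (w, t)
  "irvmx" → 5 new (i, r, v, m, x)
  "puj" → prefix "pu" already present; 1 new (j)
  "pwzoda" → prefix "p" already present; 5 new (w, z, o, d, a)
  "puzntfagp" → prefix "puzntfag" already present; 1 new (p)
  "puzntlovfv" → prefix "puznt" already present; 5 new (l, o, v, f, v)
  "pwzszaimzn" → prefix "pwz" already present; 7 new (s, z, a, i, m, z, n)
  "poinptn" → prefix "p" already present; 6 new (o, i, n, p, t, n)
  "puznnk" → prefix "puzn" already present; 2 new (n, k)
  "puzntfagax" → prefix "puzntfag" already present; 2 new (a, x)
Total nodes = 9 + 8 + 2 + 5 + 1 + 5 + 1 + 5 + 7 + 6 + 2 + 2 = 53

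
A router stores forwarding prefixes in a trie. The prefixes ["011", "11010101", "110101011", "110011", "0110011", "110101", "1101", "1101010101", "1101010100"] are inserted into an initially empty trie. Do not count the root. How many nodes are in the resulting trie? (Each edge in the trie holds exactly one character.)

22

Count nodes per top-level branch (shared prefixes stored once):
  '0'-branch (011, 0110011): 7 nodes
  '1'-branch (110011, 1101, 110101, 11010101, 1101010100, 1101010101, 110101011): 15 nodes
Sum: 22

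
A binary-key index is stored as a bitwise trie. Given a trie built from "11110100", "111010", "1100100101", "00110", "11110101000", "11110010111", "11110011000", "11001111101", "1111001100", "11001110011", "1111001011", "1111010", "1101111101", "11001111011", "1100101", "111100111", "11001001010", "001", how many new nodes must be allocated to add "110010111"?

Walking "110010111" from the root, the first 7 characters ("1100101") follow existing edges; "1" is the first miss.
So 9 − 7 = 2 new nodes.

2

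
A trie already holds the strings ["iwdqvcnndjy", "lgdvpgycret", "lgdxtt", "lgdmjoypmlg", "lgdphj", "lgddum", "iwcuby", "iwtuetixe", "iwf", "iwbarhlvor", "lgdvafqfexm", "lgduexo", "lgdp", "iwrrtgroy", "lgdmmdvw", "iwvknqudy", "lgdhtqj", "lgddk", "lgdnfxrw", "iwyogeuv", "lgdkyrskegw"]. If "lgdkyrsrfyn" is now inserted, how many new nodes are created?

4

Walking "lgdkyrsrfyn" from the root, the first 7 characters ("lgdkyrs") follow existing edges; "r" is the first miss.
New nodes needed: |"lgdkyrsrfyn"| − 7 = 11 − 7 = 4.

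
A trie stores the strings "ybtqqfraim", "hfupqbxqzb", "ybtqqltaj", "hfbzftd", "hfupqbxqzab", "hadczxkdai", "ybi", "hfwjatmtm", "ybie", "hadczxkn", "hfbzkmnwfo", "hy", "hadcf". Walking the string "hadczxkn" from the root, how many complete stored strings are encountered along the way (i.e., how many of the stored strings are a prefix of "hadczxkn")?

1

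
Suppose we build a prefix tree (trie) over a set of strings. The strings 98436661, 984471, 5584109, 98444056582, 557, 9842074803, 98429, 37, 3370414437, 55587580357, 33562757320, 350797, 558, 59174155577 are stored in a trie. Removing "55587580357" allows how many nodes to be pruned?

9

After clearing the end-marker at "55587580357", prune upward until reaching a node still needed by another word.
The suffix "587580357" (9 nodes) is used only by "55587580357"; the node for "55" still has the child "8", so pruning stops there.
Nodes removed: 9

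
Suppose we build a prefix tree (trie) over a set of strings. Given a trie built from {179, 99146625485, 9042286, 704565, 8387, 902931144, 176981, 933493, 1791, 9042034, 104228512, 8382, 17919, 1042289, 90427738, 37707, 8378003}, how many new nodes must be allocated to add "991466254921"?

3

"991466254" is already a path in the trie; the remaining "921" must be added.
New nodes needed: |"991466254921"| − 9 = 12 − 9 = 3.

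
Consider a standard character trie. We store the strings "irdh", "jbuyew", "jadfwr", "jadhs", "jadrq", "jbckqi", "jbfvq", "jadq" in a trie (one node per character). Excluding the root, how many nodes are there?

27

For each word, the new-node count is its length minus the longest prefix already in the trie:
  "irdh" → 4 new (i, r, d, h)
  "jbuyew" → 6 new (j, b, u, y, e, w)
  "jadfwr" → prefix "j" already present; 5 new (a, d, f, w, r)
  "jadhs" → prefix "jad" already present; 2 new (h, s)
  "jadrq" → prefix "jad" already present; 2 new (r, q)
  "jbckqi" → prefix "jb" already present; 4 new (c, k, q, i)
  "jbfvq" → prefix "jb" already present; 3 new (f, v, q)
  "jadq" → prefix "jad" already present; 1 new (q)
Total nodes = 4 + 6 + 5 + 2 + 2 + 4 + 3 + 1 = 27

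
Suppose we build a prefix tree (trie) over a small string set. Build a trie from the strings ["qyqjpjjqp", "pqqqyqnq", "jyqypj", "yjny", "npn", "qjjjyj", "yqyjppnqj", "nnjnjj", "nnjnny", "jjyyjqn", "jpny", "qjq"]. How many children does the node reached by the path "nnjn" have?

Walk "nnjn" from the root, arriving at one node.
Characters that immediately follow "nnjn" among the stored strings: {j, n}.
That node has 2 child edges.

2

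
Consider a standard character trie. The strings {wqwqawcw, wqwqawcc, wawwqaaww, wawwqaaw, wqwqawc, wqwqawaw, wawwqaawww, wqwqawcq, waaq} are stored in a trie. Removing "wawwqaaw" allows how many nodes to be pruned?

0

After clearing the end-marker at "wawwqaaw", prune upward until reaching a node still needed by another word.
Every node on "wawwqaaw" is still needed (e.g. by "wawwqaaww"), so nothing is freed.
Nodes removed: 0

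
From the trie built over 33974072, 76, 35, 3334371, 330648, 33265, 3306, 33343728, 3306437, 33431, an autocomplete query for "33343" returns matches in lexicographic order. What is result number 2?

33343728

Filter for "33343…" and sort: "3334371", "33343728"
Position 2: 33343728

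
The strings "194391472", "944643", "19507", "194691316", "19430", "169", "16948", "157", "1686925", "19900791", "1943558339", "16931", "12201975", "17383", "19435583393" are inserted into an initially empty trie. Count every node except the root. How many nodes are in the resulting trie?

62

Count nodes per top-level branch (shared prefixes stored once):
  '1'-branch (12201975, 157, 1686925, 169, 16931, 16948, 17383, 19430, 1943558339, 19435583393, 194391472, 194691316, 19507, 19900791): 56 nodes
  '9'-branch (944643): 6 nodes
Sum: 62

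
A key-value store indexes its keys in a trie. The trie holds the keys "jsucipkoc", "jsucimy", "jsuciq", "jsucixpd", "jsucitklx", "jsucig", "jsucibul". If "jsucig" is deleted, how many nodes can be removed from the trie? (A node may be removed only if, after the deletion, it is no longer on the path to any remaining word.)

A node on "jsucig"'s path can go only if nothing else ends at it or branches off below it.
The suffix "g" (1 node) is used only by "jsucig"; the node for "jsuci" still has the child "p", so pruning stops there.
Nodes removed: 1

1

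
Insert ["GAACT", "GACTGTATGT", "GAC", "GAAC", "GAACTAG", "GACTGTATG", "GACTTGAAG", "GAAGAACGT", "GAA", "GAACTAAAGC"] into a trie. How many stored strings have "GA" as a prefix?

Filter for entries beginning with "GA":
Words under "GA": GAA, GAAC, GAACT, GAACTAAAGC, GAACTAG, GAAGAACGT, GAC, GACTGTATG, GACTGTATGT, GACTTGAAG
Count: 10

10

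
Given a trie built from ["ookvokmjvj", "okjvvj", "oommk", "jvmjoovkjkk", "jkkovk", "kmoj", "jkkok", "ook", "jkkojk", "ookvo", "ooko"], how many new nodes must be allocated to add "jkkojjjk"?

Walking "jkkojjjk" from the root, the first 5 characters ("jkkoj") follow existing edges; "j" is the first miss.
So 8 − 5 = 3 new nodes.

3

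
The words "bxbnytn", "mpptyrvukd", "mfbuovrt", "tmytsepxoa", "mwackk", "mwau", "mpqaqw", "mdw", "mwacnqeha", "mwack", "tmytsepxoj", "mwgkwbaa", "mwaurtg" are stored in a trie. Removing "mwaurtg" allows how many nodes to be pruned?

3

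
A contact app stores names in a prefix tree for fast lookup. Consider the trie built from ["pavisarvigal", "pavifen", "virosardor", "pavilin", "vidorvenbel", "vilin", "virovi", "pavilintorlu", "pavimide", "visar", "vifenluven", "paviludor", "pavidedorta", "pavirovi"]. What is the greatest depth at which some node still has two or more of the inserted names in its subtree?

7

Equivalently: take the maximum, over all pairs, of their longest common prefix length.
e.g. "pavilin" and "pavilintorlu" share the prefix "pavilin" of length 7; no pair shares a longer one.
Longest shared-prefix length: 7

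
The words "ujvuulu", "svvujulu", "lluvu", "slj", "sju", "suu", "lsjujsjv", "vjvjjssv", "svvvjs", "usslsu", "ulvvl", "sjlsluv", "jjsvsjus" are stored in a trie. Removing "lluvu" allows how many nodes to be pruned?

4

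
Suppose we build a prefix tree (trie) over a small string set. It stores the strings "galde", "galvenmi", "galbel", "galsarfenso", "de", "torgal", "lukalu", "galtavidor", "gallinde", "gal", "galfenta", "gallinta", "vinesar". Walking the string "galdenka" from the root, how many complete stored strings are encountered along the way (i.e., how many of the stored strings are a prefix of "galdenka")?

2

Traverse "galdenka" character by character; count nodes along the way that are marked as word ends.
Prefixes of the query that are stored words: "gal", "galde"
Count: 2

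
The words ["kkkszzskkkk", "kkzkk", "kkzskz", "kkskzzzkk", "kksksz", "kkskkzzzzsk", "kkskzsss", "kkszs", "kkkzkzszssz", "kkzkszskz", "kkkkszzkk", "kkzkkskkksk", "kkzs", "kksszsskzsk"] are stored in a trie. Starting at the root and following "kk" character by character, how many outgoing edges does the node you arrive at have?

3

Follow the path "kk" to its node, then look at its outgoing edges.
Characters that immediately follow "kk" among the stored strings: {k, s, z}.
That node has 3 child edges.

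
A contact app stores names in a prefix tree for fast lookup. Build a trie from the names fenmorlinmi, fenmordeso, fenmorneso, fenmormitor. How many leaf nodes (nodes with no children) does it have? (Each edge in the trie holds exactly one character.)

A leaf is a node with no children — equivalently, the end of a word that is not a proper prefix of any other stored word.
Those words: "fenmordeso", "fenmorlinmi", "fenmormitor", "fenmorneso"
Leaf count: 4

4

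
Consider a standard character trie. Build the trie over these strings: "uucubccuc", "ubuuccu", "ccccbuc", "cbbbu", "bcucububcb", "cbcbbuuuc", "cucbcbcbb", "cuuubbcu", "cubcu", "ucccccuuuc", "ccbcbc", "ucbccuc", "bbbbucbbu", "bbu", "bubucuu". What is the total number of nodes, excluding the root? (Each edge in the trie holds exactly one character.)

93

Count nodes per top-level branch (shared prefixes stored once):
  'b'-branch (bbbbucbbu, bbu, bcucububcb, bubucuu): 25 nodes
  'c'-branch (cbbbu, cbcbbuuuc, ccbcbc, ccccbuc, cubcu, cucbcbcbb, cuuubbcu): 39 nodes
  'u'-branch (ubuuccu, ucbccuc, ucccccuuuc, uucubccuc): 29 nodes
Sum: 93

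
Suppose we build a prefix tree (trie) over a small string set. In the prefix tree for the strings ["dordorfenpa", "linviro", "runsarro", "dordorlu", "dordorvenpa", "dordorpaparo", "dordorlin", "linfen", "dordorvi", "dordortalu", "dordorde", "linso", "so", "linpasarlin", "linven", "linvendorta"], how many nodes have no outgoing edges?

15

A leaf is a node with no children — equivalently, the end of a word that is not a proper prefix of any other stored word.
Those words: "dordorde", "dordorfenpa", "dordorlin", "dordorlu", "dordorpaparo", "dordortalu", "dordorvenpa", "dordorvi", "linfen", "linpasarlin", "linso", "linvendorta", "linviro", "runsarro", "so"
Leaf count: 15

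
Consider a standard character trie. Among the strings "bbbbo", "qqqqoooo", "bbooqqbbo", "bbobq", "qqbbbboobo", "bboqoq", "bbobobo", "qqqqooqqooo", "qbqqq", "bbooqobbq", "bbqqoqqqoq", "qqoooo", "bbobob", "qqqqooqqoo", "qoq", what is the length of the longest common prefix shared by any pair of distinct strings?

10

The deepest shared node is where two words last agree before diverging.
"qqqqooqqoo" and "qqqqooqqooo" agree on "qqqqooqqoo" (10 characters) before diverging; nothing deeper is shared.
Longest shared-prefix length: 10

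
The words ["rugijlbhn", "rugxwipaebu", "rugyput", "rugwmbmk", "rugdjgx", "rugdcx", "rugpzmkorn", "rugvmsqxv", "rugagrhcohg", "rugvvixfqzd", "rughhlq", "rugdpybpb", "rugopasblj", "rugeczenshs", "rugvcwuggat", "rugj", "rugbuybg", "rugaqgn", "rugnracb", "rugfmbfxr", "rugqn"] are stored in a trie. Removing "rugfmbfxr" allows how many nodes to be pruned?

A node on "rugfmbfxr"'s path can go only if nothing else ends at it or branches off below it.
The suffix "fmbfxr" (6 nodes) is used only by "rugfmbfxr"; the node for "rug" still has the child "i", so pruning stops there.
Nodes removed: 6

6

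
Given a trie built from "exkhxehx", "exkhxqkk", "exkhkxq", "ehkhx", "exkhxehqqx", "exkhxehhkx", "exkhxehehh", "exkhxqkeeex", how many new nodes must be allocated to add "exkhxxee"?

The longest prefix of "exkhxxee" already in the trie is "exkhx" (length 5).
Each of the 3 remaining characters creates one node.

3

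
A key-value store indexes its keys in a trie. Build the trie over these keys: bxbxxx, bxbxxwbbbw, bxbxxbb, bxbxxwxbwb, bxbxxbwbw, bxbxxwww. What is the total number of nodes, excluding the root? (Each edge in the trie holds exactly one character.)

Insert word by word; a character creates a node only if that edge doesn't already exist:
  "bxbxxx" → 6 new (b, x, b, x, x, x)
  "bxbxxwbbbw" → prefix "bxbxx" already present; 5 new (w, b, b, b, w)
  "bxbxxbb" → prefix "bxbxx" already present; 2 new (b, b)
  "bxbxxwxbwb" → prefix "bxbxxw" already present; 4 new (x, b, w, b)
  "bxbxxbwbw" → prefix "bxbxxb" already present; 3 new (w, b, w)
  "bxbxxwww" → prefix "bxbxxw" already present; 2 new (w, w)
Total nodes = 6 + 5 + 2 + 4 + 3 + 2 = 22

22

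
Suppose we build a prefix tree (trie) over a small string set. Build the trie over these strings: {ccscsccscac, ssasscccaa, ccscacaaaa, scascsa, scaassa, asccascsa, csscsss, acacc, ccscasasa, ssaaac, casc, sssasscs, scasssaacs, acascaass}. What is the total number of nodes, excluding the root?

Insert word by word; a character creates a node only if that edge doesn't already exist:
  "ccscsccscac" → 11 new (c, c, s, c, s, c, c, s, c, a, c)
  "ssasscccaa" → 10 new (s, s, a, s, s, c, c, c, a, a)
  "ccscacaaaa" → prefix "ccsc" already present; 6 new (a, c, a, a, a, a)
  "scascsa" → prefix "s" already present; 6 new (c, a, s, c, s, a)
  "scaassa" → prefix "sca" already present; 4 new (a, s, s, a)
  "asccascsa" → 9 new (a, s, c, c, a, s, c, s, a)
  "csscsss" → prefix "c" already present; 6 new (s, s, c, s, s, s)
  "acacc" → prefix "a" already present; 4 new (c, a, c, c)
  "ccscasasa" → prefix "ccsca" already present; 4 new (s, a, s, a)
  "ssaaac" → prefix "ssa" already present; 3 new (a, a, c)
  "casc" → prefix "c" already present; 3 new (a, s, c)
  "sssasscs" → prefix "ss" already present; 6 new (s, a, s, s, c, s)
  "scasssaacs" → prefix "scas" already present; 6 new (s, s, a, a, c, s)
  "acascaass" → prefix "aca" already present; 6 new (s, c, a, a, s, s)
Total nodes = 11 + 10 + 6 + 6 + 4 + 9 + 6 + 4 + 4 + 3 + 3 + 6 + 6 + 6 = 84

84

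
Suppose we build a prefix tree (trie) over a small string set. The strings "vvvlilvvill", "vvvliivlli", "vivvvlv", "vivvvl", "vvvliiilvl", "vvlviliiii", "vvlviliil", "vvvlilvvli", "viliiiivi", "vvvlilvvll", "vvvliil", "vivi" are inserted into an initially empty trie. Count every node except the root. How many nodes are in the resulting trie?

Insert word by word; a character creates a node only if that edge doesn't already exist:
  "vvvlilvvill" → 11 new (v, v, v, l, i, l, v, v, i, l, l)
  "vvvliivlli" → prefix "vvvli" already present; 5 new (i, v, l, l, i)
  "vivvvlv" → prefix "v" already present; 6 new (i, v, v, v, l, v)
  "vivvvl" → prefix "vivvvl" already present; 0 new (none)
  "vvvliiilvl" → prefix "vvvlii" already present; 4 new (i, l, v, l)
  "vvlviliiii" → prefix "vv" already present; 8 new (l, v, i, l, i, i, i, i)
  "vvlviliil" → prefix "vvlvilii" already present; 1 new (l)
  "vvvlilvvli" → prefix "vvvlilvv" already present; 2 new (l, i)
  "viliiiivi" → prefix "vi" already present; 7 new (l, i, i, i, i, v, i)
  "vvvlilvvll" → prefix "vvvlilvvl" already present; 1 new (l)
  "vvvliil" → prefix "vvvlii" already present; 1 new (l)
  "vivi" → prefix "viv" already present; 1 new (i)
Total nodes = 11 + 5 + 6 + 0 + 4 + 8 + 1 + 2 + 7 + 1 + 1 + 1 = 47

47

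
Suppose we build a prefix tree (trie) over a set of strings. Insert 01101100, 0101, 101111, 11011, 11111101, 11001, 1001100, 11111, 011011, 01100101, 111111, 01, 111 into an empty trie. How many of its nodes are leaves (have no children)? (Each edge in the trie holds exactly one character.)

8

Leaves are exactly the stored words that no other stored word extends.
Those words: "0101", "01100101", "01101100", "1001100", "101111", "11001", "11011", "11111101"
Leaf count: 8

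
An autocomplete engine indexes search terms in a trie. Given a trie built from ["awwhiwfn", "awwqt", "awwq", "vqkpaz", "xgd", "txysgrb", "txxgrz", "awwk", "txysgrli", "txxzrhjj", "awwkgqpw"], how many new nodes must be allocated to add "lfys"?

4

No existing word starts with "l", so every character of "lfys" needs a new node.
4 − 0 = 4 new nodes.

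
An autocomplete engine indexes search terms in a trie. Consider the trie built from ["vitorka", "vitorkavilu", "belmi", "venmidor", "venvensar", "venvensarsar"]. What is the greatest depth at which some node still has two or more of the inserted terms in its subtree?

Equivalently: take the maximum, over all pairs, of their longest common prefix length.
"venvensar" and "venvensarsar" agree on "venvensar" (9 characters) before diverging; nothing deeper is shared.
Longest shared-prefix length: 9

9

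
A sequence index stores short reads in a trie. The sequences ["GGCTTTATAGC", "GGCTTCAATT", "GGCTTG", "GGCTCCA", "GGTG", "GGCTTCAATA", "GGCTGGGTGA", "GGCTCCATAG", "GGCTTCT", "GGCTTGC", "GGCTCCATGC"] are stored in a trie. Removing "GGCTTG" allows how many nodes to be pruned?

0

Walk "GGCTTG" from the leaf back toward the root, removing each node that no remaining word uses.
Every node on "GGCTTG" is still needed (e.g. by "GGCTTGC"), so nothing is freed.
Nodes removed: 0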